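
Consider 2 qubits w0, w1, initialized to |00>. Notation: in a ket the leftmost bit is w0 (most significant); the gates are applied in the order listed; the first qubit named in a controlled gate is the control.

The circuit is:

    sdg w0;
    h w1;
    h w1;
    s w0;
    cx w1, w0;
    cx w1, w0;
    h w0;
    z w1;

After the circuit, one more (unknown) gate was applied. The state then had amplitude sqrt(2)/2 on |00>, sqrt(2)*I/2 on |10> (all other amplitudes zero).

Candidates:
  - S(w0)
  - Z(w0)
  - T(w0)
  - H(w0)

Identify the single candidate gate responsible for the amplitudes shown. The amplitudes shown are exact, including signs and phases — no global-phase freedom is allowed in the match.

The unique candidate consistent with the amplitudes is S(w0). Key observation: steps 1-4 multiply out to the identity, so the circuit reduces to the remaining gates.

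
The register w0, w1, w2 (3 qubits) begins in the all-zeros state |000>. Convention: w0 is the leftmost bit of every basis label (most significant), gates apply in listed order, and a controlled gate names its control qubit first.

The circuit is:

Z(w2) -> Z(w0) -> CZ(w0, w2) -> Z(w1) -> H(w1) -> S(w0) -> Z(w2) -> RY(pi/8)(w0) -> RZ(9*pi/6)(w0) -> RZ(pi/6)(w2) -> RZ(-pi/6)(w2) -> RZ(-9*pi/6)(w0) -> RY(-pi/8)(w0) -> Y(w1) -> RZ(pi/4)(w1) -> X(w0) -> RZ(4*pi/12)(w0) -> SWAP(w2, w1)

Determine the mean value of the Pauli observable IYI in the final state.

The observable IYI averages to 0. Key observation: steps 8-13 multiply out to the identity, so the circuit reduces to the remaining gates.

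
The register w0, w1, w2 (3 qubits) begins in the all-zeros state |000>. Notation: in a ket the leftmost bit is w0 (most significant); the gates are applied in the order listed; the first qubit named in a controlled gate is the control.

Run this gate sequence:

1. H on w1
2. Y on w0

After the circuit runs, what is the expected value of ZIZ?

The observable ZIZ averages to -1.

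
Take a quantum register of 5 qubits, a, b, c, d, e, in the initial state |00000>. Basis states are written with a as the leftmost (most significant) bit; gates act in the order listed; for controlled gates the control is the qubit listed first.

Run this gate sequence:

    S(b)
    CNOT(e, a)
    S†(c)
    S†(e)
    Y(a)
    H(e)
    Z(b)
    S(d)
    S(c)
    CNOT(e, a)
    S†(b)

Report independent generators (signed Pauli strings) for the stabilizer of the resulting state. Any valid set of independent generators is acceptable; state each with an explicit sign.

The final state is stabilized by the group generated by +XIIIX, -ZIIIZ, +IZIII, +IIZII, +IIIZI; other independent generating sets are equally valid.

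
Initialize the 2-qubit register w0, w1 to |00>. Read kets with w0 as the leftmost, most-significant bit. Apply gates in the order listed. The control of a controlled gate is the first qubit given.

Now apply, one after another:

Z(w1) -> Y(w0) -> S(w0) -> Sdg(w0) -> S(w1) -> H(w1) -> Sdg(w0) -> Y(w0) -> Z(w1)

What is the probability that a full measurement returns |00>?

A full measurement returns |00> with probability 1/2.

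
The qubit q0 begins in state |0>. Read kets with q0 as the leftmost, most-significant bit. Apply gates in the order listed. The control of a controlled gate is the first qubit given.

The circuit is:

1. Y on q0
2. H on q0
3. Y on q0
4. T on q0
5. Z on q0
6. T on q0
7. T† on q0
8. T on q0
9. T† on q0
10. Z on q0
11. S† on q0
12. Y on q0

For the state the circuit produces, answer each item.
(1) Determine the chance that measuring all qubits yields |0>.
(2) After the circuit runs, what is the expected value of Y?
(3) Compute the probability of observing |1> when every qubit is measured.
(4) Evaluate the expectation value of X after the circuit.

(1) A full measurement returns |0> with probability 1/2.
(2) The expectation value of Y is -sqrt(2)/2.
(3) A full measurement returns |1> with probability 1/2.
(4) In the final state, X has expectation -sqrt(2)/2.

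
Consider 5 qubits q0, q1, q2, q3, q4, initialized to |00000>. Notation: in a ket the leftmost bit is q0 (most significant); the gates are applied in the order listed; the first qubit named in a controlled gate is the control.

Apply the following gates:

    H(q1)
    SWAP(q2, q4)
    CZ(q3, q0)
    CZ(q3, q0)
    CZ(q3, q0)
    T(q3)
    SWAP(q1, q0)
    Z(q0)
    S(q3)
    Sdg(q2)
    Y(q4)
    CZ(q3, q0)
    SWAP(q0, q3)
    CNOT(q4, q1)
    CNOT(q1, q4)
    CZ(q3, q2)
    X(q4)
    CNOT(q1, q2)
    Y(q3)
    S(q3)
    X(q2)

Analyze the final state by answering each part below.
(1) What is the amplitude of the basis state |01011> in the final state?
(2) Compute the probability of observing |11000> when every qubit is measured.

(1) |01011> carries amplitude -sqrt(2)*I/2 in the final state. Key observation: steps 4-5 multiply out to the identity, so the circuit reduces to the remaining gates.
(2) A full measurement returns |11000> with probability 0.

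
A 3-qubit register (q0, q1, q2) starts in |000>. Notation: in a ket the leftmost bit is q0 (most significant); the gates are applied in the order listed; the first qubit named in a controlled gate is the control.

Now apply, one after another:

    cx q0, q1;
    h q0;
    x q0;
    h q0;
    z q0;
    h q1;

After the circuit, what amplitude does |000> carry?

The amplitude on |000> is sqrt(2)/2. Key observation: gates 2-5 undo each other exactly, leaving only the rest of the circuit to track.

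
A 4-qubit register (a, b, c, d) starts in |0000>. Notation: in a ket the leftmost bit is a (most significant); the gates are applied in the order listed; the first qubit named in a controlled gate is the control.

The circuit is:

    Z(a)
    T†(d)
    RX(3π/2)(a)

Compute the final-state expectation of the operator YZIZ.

The observable YZIZ averages to 1.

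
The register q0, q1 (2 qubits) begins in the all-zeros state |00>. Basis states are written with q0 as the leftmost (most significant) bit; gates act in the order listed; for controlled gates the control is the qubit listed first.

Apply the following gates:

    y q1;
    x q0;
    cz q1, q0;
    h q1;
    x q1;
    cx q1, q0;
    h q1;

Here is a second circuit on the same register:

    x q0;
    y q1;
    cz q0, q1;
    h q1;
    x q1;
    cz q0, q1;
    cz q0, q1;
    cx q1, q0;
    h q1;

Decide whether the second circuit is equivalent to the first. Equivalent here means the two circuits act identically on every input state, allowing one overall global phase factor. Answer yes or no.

Yes: on every input state the two circuits agree up to one overall phase factor.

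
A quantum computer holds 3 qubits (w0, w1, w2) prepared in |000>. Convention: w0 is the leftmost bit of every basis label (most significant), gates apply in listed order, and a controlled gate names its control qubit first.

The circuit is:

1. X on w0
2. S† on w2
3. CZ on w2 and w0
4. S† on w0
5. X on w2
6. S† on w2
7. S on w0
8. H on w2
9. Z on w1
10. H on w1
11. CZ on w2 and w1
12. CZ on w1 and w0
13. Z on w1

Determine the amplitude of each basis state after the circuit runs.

The final amplitudes are 0 on |000>, 0 on |001>, 0 on |010>, 0 on |011>, -I/2 on |100>, I/2 on |101>, -I/2 on |110>, -I/2 on |111>.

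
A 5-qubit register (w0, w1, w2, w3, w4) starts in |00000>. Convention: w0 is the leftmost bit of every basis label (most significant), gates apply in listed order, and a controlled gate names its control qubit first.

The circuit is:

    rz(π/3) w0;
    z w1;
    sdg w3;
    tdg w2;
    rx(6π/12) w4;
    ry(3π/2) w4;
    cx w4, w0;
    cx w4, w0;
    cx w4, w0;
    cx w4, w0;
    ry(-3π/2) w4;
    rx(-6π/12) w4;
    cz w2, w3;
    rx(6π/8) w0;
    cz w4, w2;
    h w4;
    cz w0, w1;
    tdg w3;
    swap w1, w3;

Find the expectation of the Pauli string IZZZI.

In the final state, IZZZI has expectation 1. Key observation: gates 5-12 undo each other exactly, leaving only the rest of the circuit to track.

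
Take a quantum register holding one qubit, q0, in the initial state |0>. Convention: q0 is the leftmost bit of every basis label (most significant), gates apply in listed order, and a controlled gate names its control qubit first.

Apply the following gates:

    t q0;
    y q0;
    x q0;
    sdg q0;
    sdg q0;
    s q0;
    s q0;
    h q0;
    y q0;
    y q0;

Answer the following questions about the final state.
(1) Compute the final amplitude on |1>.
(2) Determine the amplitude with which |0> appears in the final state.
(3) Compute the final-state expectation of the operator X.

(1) The final state's coefficient on |1> equals sqrt(2)*I/2. Key observation: the block from step 4 through step 7 cancels to the identity and can be dropped.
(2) The final state's coefficient on |0> equals sqrt(2)*I/2.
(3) In the final state, X has expectation 1.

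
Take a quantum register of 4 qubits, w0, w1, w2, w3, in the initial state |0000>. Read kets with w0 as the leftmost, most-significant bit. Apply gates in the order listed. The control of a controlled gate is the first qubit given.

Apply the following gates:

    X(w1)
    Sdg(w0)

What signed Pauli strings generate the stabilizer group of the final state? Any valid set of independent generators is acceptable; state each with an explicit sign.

The stabilizer group can be generated by +ZIII, -IZII, +IIZI, +IIIZ, among other valid generating sets.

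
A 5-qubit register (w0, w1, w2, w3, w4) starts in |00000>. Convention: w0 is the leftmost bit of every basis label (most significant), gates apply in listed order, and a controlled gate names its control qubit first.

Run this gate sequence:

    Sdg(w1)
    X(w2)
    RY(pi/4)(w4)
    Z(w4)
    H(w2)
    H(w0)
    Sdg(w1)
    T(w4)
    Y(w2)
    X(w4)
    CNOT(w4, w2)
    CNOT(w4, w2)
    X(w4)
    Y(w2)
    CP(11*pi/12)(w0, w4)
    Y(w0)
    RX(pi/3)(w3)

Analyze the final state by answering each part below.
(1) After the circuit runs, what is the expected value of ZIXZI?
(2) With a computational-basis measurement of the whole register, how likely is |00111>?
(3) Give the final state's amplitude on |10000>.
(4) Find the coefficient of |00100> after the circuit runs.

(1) The expectation value of ZIXZI is 0.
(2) The probability of measuring |00111> is 1/32 - sqrt(2)/64.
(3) The amplitude on |10000> is I*sqrt(3*sqrt(2) + 6)/8.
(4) The final state's coefficient on |00100> equals I*sqrt(3*sqrt(2) + 6)/8.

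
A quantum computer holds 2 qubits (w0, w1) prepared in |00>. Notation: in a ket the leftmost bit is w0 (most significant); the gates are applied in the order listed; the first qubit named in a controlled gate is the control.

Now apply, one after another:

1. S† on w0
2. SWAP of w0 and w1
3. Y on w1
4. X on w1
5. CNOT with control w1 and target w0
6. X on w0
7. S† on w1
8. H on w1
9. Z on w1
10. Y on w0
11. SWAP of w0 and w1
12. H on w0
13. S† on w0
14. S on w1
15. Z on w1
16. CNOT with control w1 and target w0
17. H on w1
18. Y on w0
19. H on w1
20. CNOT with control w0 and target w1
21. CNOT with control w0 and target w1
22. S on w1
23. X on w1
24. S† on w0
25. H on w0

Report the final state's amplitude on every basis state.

After the circuit, the state carries amplitude 0 on |00>, -sqrt(2)/2 on |01>, 0 on |10>, -sqrt(2)/2 on |11>.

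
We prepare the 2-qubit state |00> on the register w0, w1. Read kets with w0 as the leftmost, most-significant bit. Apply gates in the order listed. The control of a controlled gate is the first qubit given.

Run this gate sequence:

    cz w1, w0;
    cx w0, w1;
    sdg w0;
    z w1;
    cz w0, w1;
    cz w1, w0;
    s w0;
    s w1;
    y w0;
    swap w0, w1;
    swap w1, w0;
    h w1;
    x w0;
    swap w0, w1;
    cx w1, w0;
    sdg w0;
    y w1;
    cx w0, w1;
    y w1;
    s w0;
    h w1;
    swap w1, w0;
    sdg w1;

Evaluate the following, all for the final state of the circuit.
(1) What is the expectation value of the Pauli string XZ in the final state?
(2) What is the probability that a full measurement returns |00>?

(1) The observable XZ averages to 1.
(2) A full measurement returns |00> with probability 1/4.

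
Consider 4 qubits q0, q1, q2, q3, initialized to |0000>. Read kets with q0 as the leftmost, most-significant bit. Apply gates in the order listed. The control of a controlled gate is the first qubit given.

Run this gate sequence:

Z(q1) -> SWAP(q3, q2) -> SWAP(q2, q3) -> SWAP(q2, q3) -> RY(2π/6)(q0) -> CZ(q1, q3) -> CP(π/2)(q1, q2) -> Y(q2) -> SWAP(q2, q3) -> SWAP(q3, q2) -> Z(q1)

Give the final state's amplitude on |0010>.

The final state's coefficient on |0010> equals sqrt(3)*I/2.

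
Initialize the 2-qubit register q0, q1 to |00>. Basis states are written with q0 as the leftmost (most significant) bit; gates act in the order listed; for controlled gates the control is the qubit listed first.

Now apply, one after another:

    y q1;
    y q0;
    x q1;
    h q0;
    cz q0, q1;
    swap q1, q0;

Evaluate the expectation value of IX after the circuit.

The expectation value of IX is -1.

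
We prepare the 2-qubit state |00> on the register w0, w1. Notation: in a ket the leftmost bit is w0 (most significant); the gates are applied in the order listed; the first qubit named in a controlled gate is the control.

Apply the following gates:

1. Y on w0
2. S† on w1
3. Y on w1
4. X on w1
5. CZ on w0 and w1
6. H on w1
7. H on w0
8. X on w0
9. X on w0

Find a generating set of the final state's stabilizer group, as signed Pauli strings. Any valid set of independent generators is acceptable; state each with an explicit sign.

The stabilizer group can be generated by -XI, +IX, among other valid generating sets.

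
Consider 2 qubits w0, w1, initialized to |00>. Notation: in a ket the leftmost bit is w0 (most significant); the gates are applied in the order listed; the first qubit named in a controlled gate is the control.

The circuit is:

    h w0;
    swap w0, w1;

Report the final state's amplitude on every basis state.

The final amplitudes are sqrt(2)/2 on |00>, sqrt(2)/2 on |01>, 0 on |10>, 0 on |11>.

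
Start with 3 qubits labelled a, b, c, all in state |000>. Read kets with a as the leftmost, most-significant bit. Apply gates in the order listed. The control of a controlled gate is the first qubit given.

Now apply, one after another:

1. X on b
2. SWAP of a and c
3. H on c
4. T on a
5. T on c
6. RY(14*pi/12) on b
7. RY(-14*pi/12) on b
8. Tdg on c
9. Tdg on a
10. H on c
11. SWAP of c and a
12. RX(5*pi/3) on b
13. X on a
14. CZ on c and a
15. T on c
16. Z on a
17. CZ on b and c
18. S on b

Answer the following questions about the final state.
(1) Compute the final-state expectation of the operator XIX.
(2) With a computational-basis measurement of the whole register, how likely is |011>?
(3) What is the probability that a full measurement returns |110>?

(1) The observable XIX averages to 0. Key observation: steps 3-10 multiply out to the identity, so the circuit reduces to the remaining gates.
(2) The probability of measuring |011> is 0.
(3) Outcome |110> occurs with probability 3/4.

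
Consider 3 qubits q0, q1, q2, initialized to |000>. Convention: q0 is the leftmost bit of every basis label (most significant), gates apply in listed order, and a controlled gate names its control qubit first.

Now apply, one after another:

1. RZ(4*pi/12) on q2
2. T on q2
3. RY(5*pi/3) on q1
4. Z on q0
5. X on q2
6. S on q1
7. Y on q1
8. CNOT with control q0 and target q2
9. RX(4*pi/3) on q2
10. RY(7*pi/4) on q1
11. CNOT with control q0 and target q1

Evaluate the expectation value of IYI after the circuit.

In the final state, IYI has expectation -sqrt(3)/2.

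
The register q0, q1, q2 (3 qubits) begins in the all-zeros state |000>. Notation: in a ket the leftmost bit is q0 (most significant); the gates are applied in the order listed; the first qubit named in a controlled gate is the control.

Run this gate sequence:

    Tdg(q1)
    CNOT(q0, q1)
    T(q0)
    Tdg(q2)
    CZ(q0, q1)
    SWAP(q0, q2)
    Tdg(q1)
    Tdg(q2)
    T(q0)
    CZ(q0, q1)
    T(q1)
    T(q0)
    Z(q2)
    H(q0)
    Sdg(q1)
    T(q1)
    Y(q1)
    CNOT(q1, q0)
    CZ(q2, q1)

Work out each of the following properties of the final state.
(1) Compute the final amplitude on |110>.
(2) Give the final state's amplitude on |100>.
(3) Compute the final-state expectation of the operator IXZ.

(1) The final state's coefficient on |110> equals sqrt(2)*I/2.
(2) The amplitude on |100> is 0.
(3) The observable IXZ averages to 0.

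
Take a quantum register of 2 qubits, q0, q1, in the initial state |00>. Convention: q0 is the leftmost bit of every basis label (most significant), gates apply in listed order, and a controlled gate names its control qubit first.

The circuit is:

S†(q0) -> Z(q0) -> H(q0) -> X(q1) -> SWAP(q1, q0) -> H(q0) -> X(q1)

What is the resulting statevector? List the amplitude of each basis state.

After the circuit, the state carries amplitude 1/2 on |00>, 1/2 on |01>, -1/2 on |10>, -1/2 on |11>.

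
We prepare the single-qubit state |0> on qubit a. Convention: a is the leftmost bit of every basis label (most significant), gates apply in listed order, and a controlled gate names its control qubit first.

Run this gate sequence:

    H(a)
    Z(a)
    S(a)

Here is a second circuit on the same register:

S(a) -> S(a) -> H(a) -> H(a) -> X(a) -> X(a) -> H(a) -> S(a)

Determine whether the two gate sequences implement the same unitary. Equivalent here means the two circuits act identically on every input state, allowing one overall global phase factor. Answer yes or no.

No, they are not equivalent — no single phase factor reconciles the two unitaries.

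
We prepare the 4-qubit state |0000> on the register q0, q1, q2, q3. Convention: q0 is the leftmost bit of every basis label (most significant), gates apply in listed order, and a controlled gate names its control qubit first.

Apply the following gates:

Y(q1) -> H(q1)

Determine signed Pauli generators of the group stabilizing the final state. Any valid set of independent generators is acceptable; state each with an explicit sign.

The stabilizer group can be generated by -IXII, +ZIII, +IIZI, +IIIZ, among other valid generating sets.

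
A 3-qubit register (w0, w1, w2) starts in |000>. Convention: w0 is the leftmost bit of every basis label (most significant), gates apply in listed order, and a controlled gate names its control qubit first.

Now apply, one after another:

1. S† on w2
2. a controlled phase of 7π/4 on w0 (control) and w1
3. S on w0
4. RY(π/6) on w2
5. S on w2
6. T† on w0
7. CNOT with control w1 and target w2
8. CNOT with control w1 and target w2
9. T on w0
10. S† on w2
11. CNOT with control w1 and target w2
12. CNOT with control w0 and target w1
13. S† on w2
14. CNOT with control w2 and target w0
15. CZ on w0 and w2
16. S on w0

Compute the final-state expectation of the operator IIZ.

In the final state, IIZ has expectation sqrt(3)/2.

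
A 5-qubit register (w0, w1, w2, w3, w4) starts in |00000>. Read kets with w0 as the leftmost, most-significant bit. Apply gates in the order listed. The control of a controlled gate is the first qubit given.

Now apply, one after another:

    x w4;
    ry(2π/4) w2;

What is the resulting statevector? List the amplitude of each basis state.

The final amplitudes are sqrt(2)/2 on |00001>, sqrt(2)/2 on |00101>, and 0 on every other basis state.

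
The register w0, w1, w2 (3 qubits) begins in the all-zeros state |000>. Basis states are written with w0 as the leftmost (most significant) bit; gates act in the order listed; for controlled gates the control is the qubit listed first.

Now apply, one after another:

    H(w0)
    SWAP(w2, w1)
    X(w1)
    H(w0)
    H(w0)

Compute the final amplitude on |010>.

The final state's coefficient on |010> equals sqrt(2)/2.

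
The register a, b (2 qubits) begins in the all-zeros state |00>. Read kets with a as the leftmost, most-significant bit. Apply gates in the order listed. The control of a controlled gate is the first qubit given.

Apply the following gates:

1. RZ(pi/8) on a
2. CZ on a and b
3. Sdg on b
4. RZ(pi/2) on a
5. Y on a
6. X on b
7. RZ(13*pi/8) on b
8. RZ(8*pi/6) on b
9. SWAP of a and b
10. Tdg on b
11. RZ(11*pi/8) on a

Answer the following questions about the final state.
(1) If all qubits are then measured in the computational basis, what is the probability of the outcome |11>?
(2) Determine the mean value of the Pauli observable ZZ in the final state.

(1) The probability of measuring |11> is 1.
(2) The observable ZZ averages to 1.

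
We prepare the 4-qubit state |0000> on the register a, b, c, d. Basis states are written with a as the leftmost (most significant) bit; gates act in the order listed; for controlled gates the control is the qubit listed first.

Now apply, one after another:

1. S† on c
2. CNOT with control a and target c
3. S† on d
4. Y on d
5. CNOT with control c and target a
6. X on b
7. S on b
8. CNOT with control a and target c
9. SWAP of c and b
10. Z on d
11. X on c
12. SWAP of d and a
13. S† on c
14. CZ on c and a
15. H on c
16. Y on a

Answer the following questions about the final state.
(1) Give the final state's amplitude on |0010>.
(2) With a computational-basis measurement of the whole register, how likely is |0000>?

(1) The amplitude on |0010> is -sqrt(2)*I/2.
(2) The probability of measuring |0000> is 1/2.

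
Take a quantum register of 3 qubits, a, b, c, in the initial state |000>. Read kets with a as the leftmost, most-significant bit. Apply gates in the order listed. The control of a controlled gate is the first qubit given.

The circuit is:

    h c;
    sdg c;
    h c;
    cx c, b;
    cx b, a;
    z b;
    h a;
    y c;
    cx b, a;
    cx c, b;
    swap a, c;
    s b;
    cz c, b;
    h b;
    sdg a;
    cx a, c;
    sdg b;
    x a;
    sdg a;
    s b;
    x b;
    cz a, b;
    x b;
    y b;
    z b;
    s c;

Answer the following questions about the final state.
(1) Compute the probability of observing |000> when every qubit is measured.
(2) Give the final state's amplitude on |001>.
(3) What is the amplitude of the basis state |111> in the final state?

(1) Outcome |000> occurs with probability 1/8.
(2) |001> carries amplitude -1/4 - I/4 in the final state.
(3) The final state's coefficient on |111> equals -1/4 + I/4.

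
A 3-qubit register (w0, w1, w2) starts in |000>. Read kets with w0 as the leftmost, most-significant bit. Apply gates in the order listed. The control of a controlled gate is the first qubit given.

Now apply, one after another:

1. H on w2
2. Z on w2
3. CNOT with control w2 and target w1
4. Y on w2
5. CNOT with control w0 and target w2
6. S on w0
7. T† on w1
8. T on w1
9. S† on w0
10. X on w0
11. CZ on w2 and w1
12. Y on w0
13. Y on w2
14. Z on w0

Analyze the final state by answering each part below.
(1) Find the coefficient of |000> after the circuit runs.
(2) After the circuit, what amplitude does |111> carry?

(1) |000> carries amplitude -sqrt(2)*I/2 in the final state. Key observation: the block from step 6 through step 9 cancels to the identity and can be dropped.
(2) |111> carries amplitude 0 in the final state.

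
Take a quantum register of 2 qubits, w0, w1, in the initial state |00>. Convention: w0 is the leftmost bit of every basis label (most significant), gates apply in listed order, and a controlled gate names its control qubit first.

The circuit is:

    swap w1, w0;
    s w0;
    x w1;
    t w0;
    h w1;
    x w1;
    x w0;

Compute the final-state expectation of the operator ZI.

In the final state, ZI has expectation -1.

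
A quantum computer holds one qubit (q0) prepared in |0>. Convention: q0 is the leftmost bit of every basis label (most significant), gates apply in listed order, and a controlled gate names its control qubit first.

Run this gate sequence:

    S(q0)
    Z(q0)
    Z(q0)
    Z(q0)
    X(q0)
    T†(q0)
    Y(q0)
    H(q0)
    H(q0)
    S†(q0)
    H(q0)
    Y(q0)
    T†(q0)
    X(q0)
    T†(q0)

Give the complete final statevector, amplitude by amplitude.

After the circuit, the state carries amplitude -sqrt(2)*I/2 on |0>, sqrt(2)*I/2 on |1>.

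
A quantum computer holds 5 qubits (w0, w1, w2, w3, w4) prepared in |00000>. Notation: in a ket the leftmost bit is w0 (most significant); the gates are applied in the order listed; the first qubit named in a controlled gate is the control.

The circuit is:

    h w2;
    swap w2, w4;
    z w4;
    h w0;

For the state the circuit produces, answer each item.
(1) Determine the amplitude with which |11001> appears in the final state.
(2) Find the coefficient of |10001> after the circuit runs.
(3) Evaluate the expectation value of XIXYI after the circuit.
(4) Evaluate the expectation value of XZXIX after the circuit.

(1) The amplitude on |11001> is 0.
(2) |10001> carries amplitude -1/2 in the final state.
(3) The observable XIXYI averages to 0.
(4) In the final state, XZXIX has expectation 0.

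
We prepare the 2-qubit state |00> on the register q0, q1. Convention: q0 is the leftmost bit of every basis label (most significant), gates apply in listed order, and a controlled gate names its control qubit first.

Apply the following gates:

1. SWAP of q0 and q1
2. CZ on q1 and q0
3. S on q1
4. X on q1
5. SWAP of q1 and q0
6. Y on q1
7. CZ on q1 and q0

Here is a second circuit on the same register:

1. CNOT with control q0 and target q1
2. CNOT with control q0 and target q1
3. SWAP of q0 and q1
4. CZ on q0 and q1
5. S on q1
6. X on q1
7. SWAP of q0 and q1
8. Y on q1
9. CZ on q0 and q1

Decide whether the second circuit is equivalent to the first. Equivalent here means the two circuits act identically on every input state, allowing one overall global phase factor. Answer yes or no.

Yes: on every input state the two circuits agree up to one overall phase factor.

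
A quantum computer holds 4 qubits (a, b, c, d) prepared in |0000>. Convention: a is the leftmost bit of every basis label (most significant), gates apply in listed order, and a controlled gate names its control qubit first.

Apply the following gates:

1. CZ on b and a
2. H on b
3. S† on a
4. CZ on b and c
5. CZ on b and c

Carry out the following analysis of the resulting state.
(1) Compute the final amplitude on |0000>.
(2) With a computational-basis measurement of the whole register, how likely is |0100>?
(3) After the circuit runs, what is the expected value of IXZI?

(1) The final state's coefficient on |0000> equals sqrt(2)/2. Key observation: the block from step 4 through step 5 cancels to the identity and can be dropped.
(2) The probability of measuring |0100> is 1/2.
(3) In the final state, IXZI has expectation 1.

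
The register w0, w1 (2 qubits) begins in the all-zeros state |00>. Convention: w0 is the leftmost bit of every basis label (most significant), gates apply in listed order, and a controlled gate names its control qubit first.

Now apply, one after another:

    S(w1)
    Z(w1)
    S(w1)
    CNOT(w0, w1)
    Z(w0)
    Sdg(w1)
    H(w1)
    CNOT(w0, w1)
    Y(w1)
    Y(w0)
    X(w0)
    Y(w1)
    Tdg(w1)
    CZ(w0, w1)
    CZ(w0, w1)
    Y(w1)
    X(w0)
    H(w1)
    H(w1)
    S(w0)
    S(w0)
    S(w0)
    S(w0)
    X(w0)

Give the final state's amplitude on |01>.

|01> carries amplitude -sqrt(2)/2 in the final state. Key observation: gates 20-23 undo each other exactly, leaving only the rest of the circuit to track.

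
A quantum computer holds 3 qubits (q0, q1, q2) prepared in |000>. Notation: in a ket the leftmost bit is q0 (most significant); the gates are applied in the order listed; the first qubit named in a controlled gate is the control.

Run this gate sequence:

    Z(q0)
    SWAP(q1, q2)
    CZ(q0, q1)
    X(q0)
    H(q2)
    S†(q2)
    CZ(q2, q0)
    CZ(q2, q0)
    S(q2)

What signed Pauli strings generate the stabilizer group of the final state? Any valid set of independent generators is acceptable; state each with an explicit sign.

One valid set of independent stabilizer generators is +IIX, -ZII, +IZI (any independent generating set of the same group is equally correct).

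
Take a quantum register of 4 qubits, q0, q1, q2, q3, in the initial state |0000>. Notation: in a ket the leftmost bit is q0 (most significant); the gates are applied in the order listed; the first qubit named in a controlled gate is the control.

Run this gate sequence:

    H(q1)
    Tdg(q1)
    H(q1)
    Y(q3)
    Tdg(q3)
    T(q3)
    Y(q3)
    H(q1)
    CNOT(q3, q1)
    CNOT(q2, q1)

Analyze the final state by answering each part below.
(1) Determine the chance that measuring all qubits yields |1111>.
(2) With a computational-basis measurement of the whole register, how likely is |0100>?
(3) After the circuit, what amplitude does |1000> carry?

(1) A full measurement returns |1111> with probability 0. Key observation: the block from step 3 through step 8 cancels to the identity and can be dropped.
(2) A full measurement returns |0100> with probability 1/2.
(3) The final state's coefficient on |1000> equals 0.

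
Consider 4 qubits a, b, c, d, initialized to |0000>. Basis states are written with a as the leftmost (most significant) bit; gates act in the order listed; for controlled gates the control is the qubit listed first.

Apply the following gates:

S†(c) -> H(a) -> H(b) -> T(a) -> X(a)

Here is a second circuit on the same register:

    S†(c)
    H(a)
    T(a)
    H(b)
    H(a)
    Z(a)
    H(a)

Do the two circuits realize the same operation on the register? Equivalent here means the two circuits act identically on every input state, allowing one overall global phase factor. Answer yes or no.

Yes, they are equivalent — the unitaries differ by at most a global phase.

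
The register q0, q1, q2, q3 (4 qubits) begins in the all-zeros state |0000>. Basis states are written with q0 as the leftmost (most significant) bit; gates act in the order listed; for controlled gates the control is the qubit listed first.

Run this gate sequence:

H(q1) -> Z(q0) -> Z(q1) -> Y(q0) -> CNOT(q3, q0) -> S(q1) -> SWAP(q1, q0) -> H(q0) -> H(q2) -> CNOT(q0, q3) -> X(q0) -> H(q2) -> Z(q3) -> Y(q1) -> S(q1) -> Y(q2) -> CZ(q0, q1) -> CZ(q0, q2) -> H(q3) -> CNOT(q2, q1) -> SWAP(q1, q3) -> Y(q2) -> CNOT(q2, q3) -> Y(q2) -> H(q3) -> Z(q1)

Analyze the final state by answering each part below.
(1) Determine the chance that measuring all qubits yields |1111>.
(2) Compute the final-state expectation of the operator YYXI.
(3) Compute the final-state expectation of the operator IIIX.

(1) Outcome |1111> occurs with probability 1/8.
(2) The observable YYXI averages to 0.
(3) In the final state, IIIX has expectation -1.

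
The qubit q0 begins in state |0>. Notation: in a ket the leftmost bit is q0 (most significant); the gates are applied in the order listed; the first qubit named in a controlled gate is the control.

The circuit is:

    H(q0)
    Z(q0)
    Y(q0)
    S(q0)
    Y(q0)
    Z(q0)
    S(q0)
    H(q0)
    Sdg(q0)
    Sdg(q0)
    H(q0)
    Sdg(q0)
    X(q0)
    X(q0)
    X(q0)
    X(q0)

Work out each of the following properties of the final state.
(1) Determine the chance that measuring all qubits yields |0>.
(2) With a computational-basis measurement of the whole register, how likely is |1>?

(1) The probability of measuring |0> is 1/2.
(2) The probability of measuring |1> is 1/2.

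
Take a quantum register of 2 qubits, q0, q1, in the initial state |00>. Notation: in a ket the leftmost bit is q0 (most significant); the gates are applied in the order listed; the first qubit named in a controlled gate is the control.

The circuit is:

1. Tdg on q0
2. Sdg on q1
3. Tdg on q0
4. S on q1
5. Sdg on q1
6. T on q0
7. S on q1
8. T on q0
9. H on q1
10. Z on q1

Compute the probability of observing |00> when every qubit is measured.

Outcome |00> occurs with probability 1/2. Key observation: the block from step 2 through step 7 cancels to the identity and can be dropped.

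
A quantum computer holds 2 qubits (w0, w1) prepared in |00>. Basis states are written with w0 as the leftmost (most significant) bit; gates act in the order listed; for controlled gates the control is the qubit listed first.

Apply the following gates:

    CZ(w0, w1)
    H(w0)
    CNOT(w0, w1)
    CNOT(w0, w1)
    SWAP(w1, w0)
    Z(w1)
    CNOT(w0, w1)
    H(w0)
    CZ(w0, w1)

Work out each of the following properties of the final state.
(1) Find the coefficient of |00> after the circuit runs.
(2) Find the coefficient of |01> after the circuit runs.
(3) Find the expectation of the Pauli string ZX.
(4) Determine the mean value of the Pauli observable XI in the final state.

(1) |00> carries amplitude 1/2 in the final state.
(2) The amplitude on |01> is -1/2.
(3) In the final state, ZX has expectation -1.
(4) In the final state, XI has expectation 0.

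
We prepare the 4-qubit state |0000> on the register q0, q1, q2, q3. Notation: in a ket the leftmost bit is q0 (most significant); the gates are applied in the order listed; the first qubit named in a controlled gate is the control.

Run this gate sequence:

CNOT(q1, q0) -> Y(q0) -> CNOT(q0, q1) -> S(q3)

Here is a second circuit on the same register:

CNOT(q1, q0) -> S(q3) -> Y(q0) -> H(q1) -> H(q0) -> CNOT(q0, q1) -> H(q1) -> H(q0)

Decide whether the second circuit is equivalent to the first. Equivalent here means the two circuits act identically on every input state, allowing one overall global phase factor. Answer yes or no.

No: there is an input state on which the two circuits produce genuinely different outputs (not merely differing by a phase).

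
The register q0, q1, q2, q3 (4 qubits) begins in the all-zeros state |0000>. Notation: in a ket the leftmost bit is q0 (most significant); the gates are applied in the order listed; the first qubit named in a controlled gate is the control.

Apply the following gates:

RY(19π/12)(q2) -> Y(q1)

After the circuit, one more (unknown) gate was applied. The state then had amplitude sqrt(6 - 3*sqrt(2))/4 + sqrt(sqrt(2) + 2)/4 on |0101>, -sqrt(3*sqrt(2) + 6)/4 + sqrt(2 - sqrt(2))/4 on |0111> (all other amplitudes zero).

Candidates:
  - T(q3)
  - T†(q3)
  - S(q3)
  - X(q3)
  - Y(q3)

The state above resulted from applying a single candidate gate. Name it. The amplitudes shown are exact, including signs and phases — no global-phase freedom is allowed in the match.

The unique candidate consistent with the amplitudes is Y(q3).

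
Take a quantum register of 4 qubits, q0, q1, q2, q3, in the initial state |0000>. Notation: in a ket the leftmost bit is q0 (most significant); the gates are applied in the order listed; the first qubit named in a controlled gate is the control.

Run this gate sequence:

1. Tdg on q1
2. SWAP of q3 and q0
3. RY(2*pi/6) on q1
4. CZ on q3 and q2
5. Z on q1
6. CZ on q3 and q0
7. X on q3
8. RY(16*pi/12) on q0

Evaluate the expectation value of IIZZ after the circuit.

The observable IIZZ averages to -1.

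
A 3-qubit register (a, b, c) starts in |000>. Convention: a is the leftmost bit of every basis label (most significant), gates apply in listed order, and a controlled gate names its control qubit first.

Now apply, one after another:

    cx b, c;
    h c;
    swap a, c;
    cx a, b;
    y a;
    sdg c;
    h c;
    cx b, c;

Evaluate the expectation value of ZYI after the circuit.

The observable ZYI averages to 0.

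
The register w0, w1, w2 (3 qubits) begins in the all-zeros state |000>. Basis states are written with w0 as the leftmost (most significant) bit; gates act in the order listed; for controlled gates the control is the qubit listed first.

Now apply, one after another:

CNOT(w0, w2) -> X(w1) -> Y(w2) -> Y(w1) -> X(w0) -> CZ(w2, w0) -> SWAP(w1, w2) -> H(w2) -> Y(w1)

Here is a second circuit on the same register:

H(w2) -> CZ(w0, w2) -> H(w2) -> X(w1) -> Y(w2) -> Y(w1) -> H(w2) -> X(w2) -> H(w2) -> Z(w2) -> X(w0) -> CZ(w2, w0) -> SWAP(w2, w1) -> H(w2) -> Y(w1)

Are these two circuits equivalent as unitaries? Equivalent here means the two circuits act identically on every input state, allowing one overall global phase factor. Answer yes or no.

Yes: on every input state the two circuits agree up to one overall phase factor.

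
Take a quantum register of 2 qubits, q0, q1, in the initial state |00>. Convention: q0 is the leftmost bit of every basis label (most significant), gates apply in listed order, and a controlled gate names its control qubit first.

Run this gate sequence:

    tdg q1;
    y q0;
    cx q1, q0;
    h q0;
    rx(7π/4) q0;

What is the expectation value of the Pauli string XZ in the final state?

The observable XZ averages to -1.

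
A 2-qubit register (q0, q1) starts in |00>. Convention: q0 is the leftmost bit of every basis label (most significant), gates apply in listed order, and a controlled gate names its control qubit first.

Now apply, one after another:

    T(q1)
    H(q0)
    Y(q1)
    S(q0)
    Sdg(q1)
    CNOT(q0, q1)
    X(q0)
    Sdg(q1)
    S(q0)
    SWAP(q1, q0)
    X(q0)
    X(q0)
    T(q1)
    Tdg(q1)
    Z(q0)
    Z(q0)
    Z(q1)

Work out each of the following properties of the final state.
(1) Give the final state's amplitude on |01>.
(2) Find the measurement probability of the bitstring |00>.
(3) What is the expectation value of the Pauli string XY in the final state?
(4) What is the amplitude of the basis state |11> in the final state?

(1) |01> carries amplitude 0 in the final state.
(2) A full measurement returns |00> with probability 1/2.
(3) The observable XY averages to 1.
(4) The final state's coefficient on |11> equals -sqrt(2)/2.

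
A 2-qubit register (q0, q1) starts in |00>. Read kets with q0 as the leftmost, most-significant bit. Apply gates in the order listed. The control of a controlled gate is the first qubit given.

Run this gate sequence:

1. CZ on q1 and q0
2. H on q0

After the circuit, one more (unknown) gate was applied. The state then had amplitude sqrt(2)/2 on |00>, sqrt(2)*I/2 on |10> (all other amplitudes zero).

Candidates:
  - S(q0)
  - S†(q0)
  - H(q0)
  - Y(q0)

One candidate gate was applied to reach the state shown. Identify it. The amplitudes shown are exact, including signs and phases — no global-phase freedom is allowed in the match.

It was S(q0) that produced the state shown.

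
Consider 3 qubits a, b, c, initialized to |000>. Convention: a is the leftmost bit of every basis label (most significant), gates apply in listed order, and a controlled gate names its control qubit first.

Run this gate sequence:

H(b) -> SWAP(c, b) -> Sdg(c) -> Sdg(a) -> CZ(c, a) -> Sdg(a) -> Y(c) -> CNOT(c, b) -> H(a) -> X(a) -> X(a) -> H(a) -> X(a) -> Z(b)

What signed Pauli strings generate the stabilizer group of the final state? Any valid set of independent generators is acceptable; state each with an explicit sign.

The stabilizer group can be generated by +IXY, -ZII, +IZZ, among other valid generating sets. Key observation: steps 9-12 multiply out to the identity, so the circuit reduces to the remaining gates.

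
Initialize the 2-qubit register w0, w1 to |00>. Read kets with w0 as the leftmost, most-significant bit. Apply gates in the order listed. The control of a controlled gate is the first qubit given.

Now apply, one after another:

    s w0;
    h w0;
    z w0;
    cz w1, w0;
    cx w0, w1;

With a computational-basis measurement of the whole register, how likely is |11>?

The probability of measuring |11> is 1/2.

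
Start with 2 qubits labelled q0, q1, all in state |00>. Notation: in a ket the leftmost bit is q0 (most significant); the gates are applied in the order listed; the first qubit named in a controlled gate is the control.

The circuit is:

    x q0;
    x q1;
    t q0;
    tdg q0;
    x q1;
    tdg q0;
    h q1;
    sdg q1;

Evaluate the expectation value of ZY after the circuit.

In the final state, ZY has expectation 1. Key observation: steps 2-5 multiply out to the identity, so the circuit reduces to the remaining gates.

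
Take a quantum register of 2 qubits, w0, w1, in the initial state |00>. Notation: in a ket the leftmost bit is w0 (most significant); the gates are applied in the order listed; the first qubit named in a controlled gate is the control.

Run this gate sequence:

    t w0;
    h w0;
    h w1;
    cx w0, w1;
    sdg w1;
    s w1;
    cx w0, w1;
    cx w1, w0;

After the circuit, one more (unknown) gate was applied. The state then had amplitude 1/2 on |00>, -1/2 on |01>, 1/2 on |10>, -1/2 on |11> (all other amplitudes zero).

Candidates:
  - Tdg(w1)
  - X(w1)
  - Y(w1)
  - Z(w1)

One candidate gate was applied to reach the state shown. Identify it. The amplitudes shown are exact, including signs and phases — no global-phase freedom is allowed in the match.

It was Z(w1) that produced the state shown. Key observation: the block from step 4 through step 7 cancels to the identity and can be dropped.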